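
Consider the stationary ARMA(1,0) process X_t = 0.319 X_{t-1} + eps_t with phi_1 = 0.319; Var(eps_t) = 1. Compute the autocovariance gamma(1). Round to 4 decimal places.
\gamma(1) = 0.3551

Multiply the model equation by X_{t-k} and take expectations. With theta_0 = psi_0 = 1 and psi_j the MA(infinity) weights, this gives
  gamma(k) - sum_i phi_i gamma(k-i) = c_k,
  c_k = sigma^2 * sum_{j=k..q} theta_j psi_{j-k}   (c_k = 0 for k > q),
using gamma(-m) = gamma(m).
Pure AR (q = 0): c_0 = sigma^2 = 1, c_k = 0 for k >= 1.
Equations for k = 0 and k = 1 (AR order 1):
  gamma(0) = phi_1 gamma(1) + c_0
  gamma(1) = phi_1 gamma(0) + c_1
Substituting the second into the first: gamma(0) (1 - phi_1^2) = c_0 + phi_1 c_1, so
  gamma(0) = c_0 / (1 - phi_1^2) = 1 / (1 - (0.319)^2) = 1 / 0.898239 = 1.113289.
  gamma(1) = phi_1 gamma(0) = (0.319)(1.113289) = 0.355139.
Therefore gamma(1) = 0.3551 (to 4 decimal places).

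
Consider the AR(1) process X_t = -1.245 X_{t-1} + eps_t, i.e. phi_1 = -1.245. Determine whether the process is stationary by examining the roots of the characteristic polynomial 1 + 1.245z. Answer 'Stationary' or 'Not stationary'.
\text{Not stationary}

The AR(p) characteristic polynomial is P(z) = 1 + 1.245z.
Stationarity requires all roots to lie outside the unit circle, i.e. |z| > 1 for every root.
This is linear in z: 1 + (1.245) z = 0  =>  z = -1/(1.245) = -0.803213,  |z| = 0.803213.
Moduli of all roots: 0.8032.
All moduli strictly greater than 1? No.
Verdict: Not stationary.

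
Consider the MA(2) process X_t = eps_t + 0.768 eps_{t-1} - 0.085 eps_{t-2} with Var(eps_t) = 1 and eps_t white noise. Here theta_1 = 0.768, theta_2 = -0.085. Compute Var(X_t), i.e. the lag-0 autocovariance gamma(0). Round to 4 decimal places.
\gamma(0) = 1.5970

For an MA(q) process X_t = eps_t + sum_i theta_i eps_{t-i} with
Var(eps_t) = sigma^2, the variance is
  gamma(0) = sigma^2 * (1 + sum_i theta_i^2).
  sum_i theta_i^2 = (0.768)^2 + (-0.085)^2 = 0.589824 + 0.007225 = 0.597049.
  gamma(0) = 1 * (1 + 0.597049) = 1 * 1.597049 = 1.597049, which rounds to 1.5970.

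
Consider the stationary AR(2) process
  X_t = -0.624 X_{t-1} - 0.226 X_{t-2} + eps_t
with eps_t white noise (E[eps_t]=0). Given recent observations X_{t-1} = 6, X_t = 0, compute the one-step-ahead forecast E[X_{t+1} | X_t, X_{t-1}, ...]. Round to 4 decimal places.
E[X_{t+1} \mid \mathcal F_t] = -1.3560

For an AR(p) model X_t = c + sum_i phi_i X_{t-i} + eps_t, the
one-step-ahead conditional mean is
  E[X_{t+1} | X_t, ...] = c + sum_i phi_i X_{t+1-i}.
Substitute known values:
  E[X_{t+1} | ...] = (-0.624) * (0) + (-0.226) * (6)
                   = -1.3560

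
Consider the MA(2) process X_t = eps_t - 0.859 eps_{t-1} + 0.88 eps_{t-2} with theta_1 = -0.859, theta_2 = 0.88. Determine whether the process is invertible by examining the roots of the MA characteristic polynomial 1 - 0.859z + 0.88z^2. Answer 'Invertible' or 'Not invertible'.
\text{Invertible}

The MA(q) characteristic polynomial is P(z) = 1 - 0.859z + 0.88z^2.
Invertibility requires all roots to lie outside the unit circle, i.e. |z| > 1 for every root.
Set 1 + (-0.859) z + (0.88) z^2 = 0, i.e. a z^2 + b z + c = 0 with a = 0.88, b = -0.859, c = 1.
Discriminant D = b^2 - 4ac = (-0.859)^2 - 4*(0.88)*1 = 0.737881 - (3.52) = -2.782119.
D < 0, so the roots are the complex-conjugate pair z = (-b +/- i sqrt(-D)) / (2a) = 0.4881 +/- 0.9477i.
For a conjugate pair |z|^2 = z * conj(z) = (product of roots) = c/a = 1/(0.88) = 1.136364, so |z| = sqrt(1.136364) = 1.066 for both roots.
Moduli of all roots: 1.0660, 1.0660.
All moduli strictly greater than 1? Yes.
Verdict: Invertible.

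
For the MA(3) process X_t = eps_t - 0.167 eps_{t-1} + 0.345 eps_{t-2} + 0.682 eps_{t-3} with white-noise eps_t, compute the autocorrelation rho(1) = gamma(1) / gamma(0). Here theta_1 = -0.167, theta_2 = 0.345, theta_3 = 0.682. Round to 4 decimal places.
\rho(1) = 0.0066

For an MA(q) process with theta_0 = 1, the autocovariance is
  gamma(k) = sigma^2 * sum_{i=0..q-k} theta_i * theta_{i+k},
and rho(k) = gamma(k) / gamma(0). Sigma^2 cancels.
  numerator   = (1)*(-0.167) + (-0.167)*(0.345) + (0.345)*(0.682) = 0.010675.
  denominator = (1)^2 + (-0.167)^2 + (0.345)^2 + (0.682)^2 = 1.612038.
  rho(1) = 0.010675 / 1.612038 = 0.0066.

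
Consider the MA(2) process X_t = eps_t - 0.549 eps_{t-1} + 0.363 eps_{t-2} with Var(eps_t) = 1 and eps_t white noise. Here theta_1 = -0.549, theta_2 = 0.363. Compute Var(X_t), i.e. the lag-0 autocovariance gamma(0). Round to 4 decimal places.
\gamma(0) = 1.4332

For an MA(q) process X_t = eps_t + sum_i theta_i eps_{t-i} with
Var(eps_t) = sigma^2, the variance is
  gamma(0) = sigma^2 * (1 + sum_i theta_i^2).
  sum_i theta_i^2 = (-0.549)^2 + (0.363)^2 = 0.301401 + 0.131769 = 0.43317.
  gamma(0) = 1 * (1 + 0.43317) = 1 * 1.43317 = 1.43317, which rounds to 1.4332.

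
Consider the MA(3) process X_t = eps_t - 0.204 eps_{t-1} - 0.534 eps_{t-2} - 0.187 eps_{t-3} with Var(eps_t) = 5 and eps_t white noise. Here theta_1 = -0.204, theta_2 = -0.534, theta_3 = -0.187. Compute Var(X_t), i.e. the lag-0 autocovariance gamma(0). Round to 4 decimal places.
\gamma(0) = 6.8087

For an MA(q) process X_t = eps_t + sum_i theta_i eps_{t-i} with
Var(eps_t) = sigma^2, the variance is
  gamma(0) = sigma^2 * (1 + sum_i theta_i^2).
  sum_i theta_i^2 = (-0.204)^2 + (-0.534)^2 + (-0.187)^2 = 0.041616 + 0.285156 + 0.034969 = 0.361741.
  gamma(0) = 5 * (1 + 0.361741) = 5 * 1.361741 = 6.808705, which rounds to 6.8087.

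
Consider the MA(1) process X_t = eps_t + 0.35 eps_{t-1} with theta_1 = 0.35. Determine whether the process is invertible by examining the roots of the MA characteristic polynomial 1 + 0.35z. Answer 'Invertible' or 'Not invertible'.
\text{Invertible}

The MA(q) characteristic polynomial is P(z) = 1 + 0.35z.
Invertibility requires all roots to lie outside the unit circle, i.e. |z| > 1 for every root.
This is linear in z: 1 + (0.35) z = 0  =>  z = -1/(0.35) = -2.857143,  |z| = 2.857143.
Moduli of all roots: 2.8571.
All moduli strictly greater than 1? Yes.
Verdict: Invertible.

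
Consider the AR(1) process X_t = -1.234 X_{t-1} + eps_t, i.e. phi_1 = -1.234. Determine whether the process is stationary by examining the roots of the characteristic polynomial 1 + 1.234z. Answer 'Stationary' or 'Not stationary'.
\text{Not stationary}

The AR(p) characteristic polynomial is P(z) = 1 + 1.234z.
Stationarity requires all roots to lie outside the unit circle, i.e. |z| > 1 for every root.
This is linear in z: 1 + (1.234) z = 0  =>  z = -1/(1.234) = -0.810373,  |z| = 0.810373.
Moduli of all roots: 0.8104.
All moduli strictly greater than 1? No.
Verdict: Not stationary.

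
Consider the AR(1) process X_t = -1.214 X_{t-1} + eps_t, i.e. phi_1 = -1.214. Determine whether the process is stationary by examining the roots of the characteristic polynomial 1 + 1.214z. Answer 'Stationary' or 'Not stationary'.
\text{Not stationary}

The AR(p) characteristic polynomial is P(z) = 1 + 1.214z.
Stationarity requires all roots to lie outside the unit circle, i.e. |z| > 1 for every root.
This is linear in z: 1 + (1.214) z = 0  =>  z = -1/(1.214) = -0.823723,  |z| = 0.823723.
Moduli of all roots: 0.8237.
All moduli strictly greater than 1? No.
Verdict: Not stationary.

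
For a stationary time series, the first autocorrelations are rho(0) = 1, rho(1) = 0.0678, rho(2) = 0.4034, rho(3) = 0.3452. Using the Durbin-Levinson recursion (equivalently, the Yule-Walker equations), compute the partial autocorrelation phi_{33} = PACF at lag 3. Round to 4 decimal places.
\phi_{33} = 0.3610

The PACF at lag k is phi_{kk}, the last component of the solution
to the Yule-Walker system G_k phi = r_k where
  (G_k)_{ij} = rho(|i - j|), (r_k)_i = rho(i), i,j = 1..k.
Equivalently, Durbin-Levinson gives phi_{kk} iteratively:
  phi_{11} = rho(1)
  phi_{kk} = [rho(k) - sum_{j=1..k-1} phi_{k-1,j} rho(k-j)]
            / [1 - sum_{j=1..k-1} phi_{k-1,j} rho(j)],
  phi_{k,j} = phi_{k-1,j} - phi_{kk} phi_{k-1,k-j},  j = 1..k-1.
Step k = 1:
  phi_11 = rho(1) = 0.0678.
Step k = 2:
  phi_22 = [rho(2) - phi_11 rho(1)] / [1 - phi_11 rho(1)] = [0.4034 - (0.0678)(0.0678)] / [1 - (0.0678)(0.0678)]
         = 0.39880316 / 0.99540316 = 0.400645.
  Update: phi_21 = phi_11 - phi_22 phi_11 = 0.0678 - (0.400645)(0.0678) = 0.040636.
Step k = 3:
  phi_33 = [rho(3) - phi_21 rho(2) - phi_22 rho(1)] / [1 - phi_21 rho(1) - phi_22 rho(2)]
    numerator   = 0.3452 - (0.040636)(0.4034) - (0.400645)(0.0678) = 0.3016436
    denominator = 1 - (0.040636)(0.0678) - (0.400645)(0.4034) = 0.83562472
  phi_33 = 0.3016436 / 0.83562472 = 0.361.
Therefore phi_{33} = 0.3610.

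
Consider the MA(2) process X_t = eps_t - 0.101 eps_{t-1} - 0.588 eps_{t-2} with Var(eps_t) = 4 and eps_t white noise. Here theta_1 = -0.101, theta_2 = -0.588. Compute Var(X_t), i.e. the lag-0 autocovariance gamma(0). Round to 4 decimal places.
\gamma(0) = 5.4238

For an MA(q) process X_t = eps_t + sum_i theta_i eps_{t-i} with
Var(eps_t) = sigma^2, the variance is
  gamma(0) = sigma^2 * (1 + sum_i theta_i^2).
  sum_i theta_i^2 = (-0.101)^2 + (-0.588)^2 = 0.010201 + 0.345744 = 0.355945.
  gamma(0) = 4 * (1 + 0.355945) = 4 * 1.355945 = 5.42378, which rounds to 5.4238.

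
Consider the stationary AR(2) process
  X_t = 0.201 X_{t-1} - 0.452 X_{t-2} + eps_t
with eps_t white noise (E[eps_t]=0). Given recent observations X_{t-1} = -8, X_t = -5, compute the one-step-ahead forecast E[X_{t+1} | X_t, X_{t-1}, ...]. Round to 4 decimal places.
E[X_{t+1} \mid \mathcal F_t] = 2.6110

For an AR(p) model X_t = c + sum_i phi_i X_{t-i} + eps_t, the
one-step-ahead conditional mean is
  E[X_{t+1} | X_t, ...] = c + sum_i phi_i X_{t+1-i}.
Substitute known values:
  E[X_{t+1} | ...] = (0.201) * (-5) + (-0.452) * (-8)
                   = 2.6110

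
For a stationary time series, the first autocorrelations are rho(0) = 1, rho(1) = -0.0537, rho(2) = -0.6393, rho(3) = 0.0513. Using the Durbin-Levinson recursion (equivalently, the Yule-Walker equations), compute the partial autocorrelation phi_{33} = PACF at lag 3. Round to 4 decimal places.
\phi_{33} = -0.0681

The PACF at lag k is phi_{kk}, the last component of the solution
to the Yule-Walker system G_k phi = r_k where
  (G_k)_{ij} = rho(|i - j|), (r_k)_i = rho(i), i,j = 1..k.
Equivalently, Durbin-Levinson gives phi_{kk} iteratively:
  phi_{11} = rho(1)
  phi_{kk} = [rho(k) - sum_{j=1..k-1} phi_{k-1,j} rho(k-j)]
            / [1 - sum_{j=1..k-1} phi_{k-1,j} rho(j)],
  phi_{k,j} = phi_{k-1,j} - phi_{kk} phi_{k-1,k-j},  j = 1..k-1.
Step k = 1:
  phi_11 = rho(1) = -0.0537.
Step k = 2:
  phi_22 = [rho(2) - phi_11 rho(1)] / [1 - phi_11 rho(1)] = [-0.6393 - (-0.0537)(-0.0537)] / [1 - (-0.0537)(-0.0537)]
         = -0.64218369 / 0.99711631 = -0.644041.
  Update: phi_21 = phi_11 - phi_22 phi_11 = -0.0537 - (-0.644041)(-0.0537) = -0.088285.
Step k = 3:
  phi_33 = [rho(3) - phi_21 rho(2) - phi_22 rho(1)] / [1 - phi_21 rho(1) - phi_22 rho(2)]
    numerator   = 0.0513 - (-0.088285)(-0.6393) - (-0.644041)(-0.0537) = -0.03972559
    denominator = 1 - (-0.088285)(-0.0537) - (-0.644041)(-0.6393) = 0.58352375
  phi_33 = -0.03972559 / 0.58352375 = -0.0681.
Therefore phi_{33} = -0.0681.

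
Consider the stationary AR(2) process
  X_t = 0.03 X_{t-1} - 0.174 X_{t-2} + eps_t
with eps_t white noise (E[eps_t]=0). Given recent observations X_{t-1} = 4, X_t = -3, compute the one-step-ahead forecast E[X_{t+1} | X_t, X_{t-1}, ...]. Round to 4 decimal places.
E[X_{t+1} \mid \mathcal F_t] = -0.7860

For an AR(p) model X_t = c + sum_i phi_i X_{t-i} + eps_t, the
one-step-ahead conditional mean is
  E[X_{t+1} | X_t, ...] = c + sum_i phi_i X_{t+1-i}.
Substitute known values:
  E[X_{t+1} | ...] = (0.03) * (-3) + (-0.174) * (4)
                   = -0.7860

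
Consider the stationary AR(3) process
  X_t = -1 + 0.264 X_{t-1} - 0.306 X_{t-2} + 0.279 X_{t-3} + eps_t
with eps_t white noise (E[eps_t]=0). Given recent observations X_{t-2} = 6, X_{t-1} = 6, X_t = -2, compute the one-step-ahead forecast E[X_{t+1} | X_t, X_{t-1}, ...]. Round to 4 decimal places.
E[X_{t+1} \mid \mathcal F_t] = -1.6900

For an AR(p) model X_t = c + sum_i phi_i X_{t-i} + eps_t, the
one-step-ahead conditional mean is
  E[X_{t+1} | X_t, ...] = c + sum_i phi_i X_{t+1-i}.
Substitute known values:
  E[X_{t+1} | ...] = -1 + (0.264) * (-2) + (-0.306) * (6) + (0.279) * (6)
                   = -1.6900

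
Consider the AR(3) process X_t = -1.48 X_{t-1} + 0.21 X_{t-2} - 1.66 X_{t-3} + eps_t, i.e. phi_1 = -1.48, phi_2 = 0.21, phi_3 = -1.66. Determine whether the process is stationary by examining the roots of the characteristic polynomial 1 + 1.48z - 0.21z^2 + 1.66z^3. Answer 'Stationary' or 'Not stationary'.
\text{Not stationary}

The AR(p) characteristic polynomial is P(z) = 1 + 1.48z - 0.21z^2 + 1.66z^3.
Stationarity requires all roots to lie outside the unit circle, i.e. |z| > 1 for every root.
Degree 3: look for a simple real root z0 first, then factor out (1 - z/z0) and solve the remaining quadratic.
Testing z0 = -0.5: P(-0.5) = 1 + (1.48)(-0.5) + (-0.21)(-0.5)^2 + (1.66)(-0.5)^3
  = 1 + (-0.74) + (-0.0525) + (-0.2075) = 0.  So z_0 = -0.5 is a root, |z_0| = 0.5.
Divide out the factor (1 + 2 z) = (1 - z/z0) (since 1/z0 = -2):
  P(z) = (1 + 2 z)(1 + (-0.52) z + (0.83) z^2)
  [check: z-coef -0.52 - (-2) = 1.48; z^2-coef 0.83 - (-2)(-0.52) = -0.21; z^3-coef -(-2)(0.83) = 1.66.]
Remaining roots from the quadratic factor 1 + (-0.52) z + (0.83) z^2:
  Set 1 + (-0.52) z + (0.83) z^2 = 0, i.e. a z^2 + b z + c = 0 with a = 0.83, b = -0.52, c = 1.
  Discriminant D = b^2 - 4ac = (-0.52)^2 - 4*(0.83)*1 = 0.2704 - (3.32) = -3.0496.
  D < 0, so the roots are the complex-conjugate pair z = (-b +/- i sqrt(-D)) / (2a) = 0.3133 +/- 1.052i.
  For a conjugate pair |z|^2 = z * conj(z) = (product of roots) = c/a = 1/(0.83) = 1.204819, so |z| = sqrt(1.204819) = 1.0976 for both roots.
Moduli of all roots: 0.5000, 1.0976, 1.0976.
All moduli strictly greater than 1? No.
Verdict: Not stationary.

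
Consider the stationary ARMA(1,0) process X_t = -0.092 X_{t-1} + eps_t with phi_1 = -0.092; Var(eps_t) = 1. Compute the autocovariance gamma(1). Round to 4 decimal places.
\gamma(1) = -0.0928

Multiply the model equation by X_{t-k} and take expectations. With theta_0 = psi_0 = 1 and psi_j the MA(infinity) weights, this gives
  gamma(k) - sum_i phi_i gamma(k-i) = c_k,
  c_k = sigma^2 * sum_{j=k..q} theta_j psi_{j-k}   (c_k = 0 for k > q),
using gamma(-m) = gamma(m).
Pure AR (q = 0): c_0 = sigma^2 = 1, c_k = 0 for k >= 1.
Equations for k = 0 and k = 1 (AR order 1):
  gamma(0) = phi_1 gamma(1) + c_0
  gamma(1) = phi_1 gamma(0) + c_1
Substituting the second into the first: gamma(0) (1 - phi_1^2) = c_0 + phi_1 c_1, so
  gamma(0) = c_0 / (1 - phi_1^2) = 1 / (1 - (-0.092)^2) = 1 / 0.991536 = 1.008536.
  gamma(1) = phi_1 gamma(0) = (-0.092)(1.008536) = -0.092785.
Therefore gamma(1) = -0.0928 (to 4 decimal places).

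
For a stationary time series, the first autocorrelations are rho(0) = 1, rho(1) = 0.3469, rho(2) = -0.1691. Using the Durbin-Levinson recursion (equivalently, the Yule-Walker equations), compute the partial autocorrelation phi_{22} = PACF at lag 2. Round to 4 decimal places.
\phi_{22} = -0.3290

The PACF at lag k is phi_{kk}, the last component of the solution
to the Yule-Walker system G_k phi = r_k where
  (G_k)_{ij} = rho(|i - j|), (r_k)_i = rho(i), i,j = 1..k.
Equivalently, Durbin-Levinson gives phi_{kk} iteratively:
  phi_{11} = rho(1)
  phi_{kk} = [rho(k) - sum_{j=1..k-1} phi_{k-1,j} rho(k-j)]
            / [1 - sum_{j=1..k-1} phi_{k-1,j} rho(j)],
  phi_{k,j} = phi_{k-1,j} - phi_{kk} phi_{k-1,k-j},  j = 1..k-1.
Step k = 1:
  phi_11 = rho(1) = 0.3469.
Step k = 2:
  phi_22 = [rho(2) - phi_11 rho(1)] / [1 - phi_11 rho(1)] = [-0.1691 - (0.3469)(0.3469)] / [1 - (0.3469)(0.3469)]
         = -0.28943961 / 0.87966039 = -0.329.
Therefore phi_{22} = -0.3290.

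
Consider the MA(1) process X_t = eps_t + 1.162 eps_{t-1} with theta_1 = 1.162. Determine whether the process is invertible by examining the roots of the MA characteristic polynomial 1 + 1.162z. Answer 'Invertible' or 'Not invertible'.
\text{Not invertible}

The MA(q) characteristic polynomial is P(z) = 1 + 1.162z.
Invertibility requires all roots to lie outside the unit circle, i.e. |z| > 1 for every root.
This is linear in z: 1 + (1.162) z = 0  =>  z = -1/(1.162) = -0.860585,  |z| = 0.860585.
Moduli of all roots: 0.8606.
All moduli strictly greater than 1? No.
Verdict: Not invertible.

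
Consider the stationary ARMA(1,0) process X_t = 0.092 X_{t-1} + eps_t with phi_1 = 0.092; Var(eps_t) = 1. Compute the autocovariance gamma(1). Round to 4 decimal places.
\gamma(1) = 0.0928

Multiply the model equation by X_{t-k} and take expectations. With theta_0 = psi_0 = 1 and psi_j the MA(infinity) weights, this gives
  gamma(k) - sum_i phi_i gamma(k-i) = c_k,
  c_k = sigma^2 * sum_{j=k..q} theta_j psi_{j-k}   (c_k = 0 for k > q),
using gamma(-m) = gamma(m).
Pure AR (q = 0): c_0 = sigma^2 = 1, c_k = 0 for k >= 1.
Equations for k = 0 and k = 1 (AR order 1):
  gamma(0) = phi_1 gamma(1) + c_0
  gamma(1) = phi_1 gamma(0) + c_1
Substituting the second into the first: gamma(0) (1 - phi_1^2) = c_0 + phi_1 c_1, so
  gamma(0) = c_0 / (1 - phi_1^2) = 1 / (1 - (0.092)^2) = 1 / 0.991536 = 1.008536.
  gamma(1) = phi_1 gamma(0) = (0.092)(1.008536) = 0.092785.
Therefore gamma(1) = 0.0928 (to 4 decimal places).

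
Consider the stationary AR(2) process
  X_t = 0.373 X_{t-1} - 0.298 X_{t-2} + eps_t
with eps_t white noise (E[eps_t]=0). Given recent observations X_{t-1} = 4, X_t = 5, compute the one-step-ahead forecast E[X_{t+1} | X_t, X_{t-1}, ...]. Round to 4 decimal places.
E[X_{t+1} \mid \mathcal F_t] = 0.6730

For an AR(p) model X_t = c + sum_i phi_i X_{t-i} + eps_t, the
one-step-ahead conditional mean is
  E[X_{t+1} | X_t, ...] = c + sum_i phi_i X_{t+1-i}.
Substitute known values:
  E[X_{t+1} | ...] = (0.373) * (5) + (-0.298) * (4)
                   = 0.6730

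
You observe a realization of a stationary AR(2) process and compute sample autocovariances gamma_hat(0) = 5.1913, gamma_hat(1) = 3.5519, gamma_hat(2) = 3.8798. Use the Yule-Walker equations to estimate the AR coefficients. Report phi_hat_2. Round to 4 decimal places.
\hat\phi_{2} = 0.5250

The Yule-Walker equations for an AR(p) process read, in matrix form,
  Gamma_p phi = r_p,   with   (Gamma_p)_{ij} = gamma(|i - j|),
                       (r_p)_i = gamma(i),   i,j = 1..p.
Substitute the sample gammas (Toeplitz matrix and right-hand side of size 2):
  Gamma_p = [[5.1913, 3.5519], [3.5519, 5.1913]]
  r_p     = [3.5519, 3.8798]
Written out:
  5.1913 phi_1 + 3.5519 phi_2 = 3.5519
  3.5519 phi_1 + 5.1913 phi_2 = 3.8798
Solve by Cramer's rule:
  det = gamma(0)^2 - gamma(1)^2 = (5.1913)^2 - (3.5519)^2 = 26.94959569 - 12.61599361 = 14.33360208
  phi_hat_1 = [gamma(1) gamma(0) - gamma(1) gamma(2)] / det = [(3.5519)(5.1913) - (3.5519)(3.8798)] / 14.33360208 = 4.65831685 / 14.33360208 = 0.325
  phi_hat_2 = [gamma(0) gamma(2) - gamma(1)^2] / det = [(5.1913)(3.8798) - (3.5519)^2] / 14.33360208 = 7.52521213 / 14.33360208 = 0.525
So phi_hat = [0.3250, 0.5250].
Therefore phi_hat_2 = 0.5250.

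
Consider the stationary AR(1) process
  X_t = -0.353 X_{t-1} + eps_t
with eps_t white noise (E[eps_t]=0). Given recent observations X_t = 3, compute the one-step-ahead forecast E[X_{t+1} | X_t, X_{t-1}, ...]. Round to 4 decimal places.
E[X_{t+1} \mid \mathcal F_t] = -1.0590

For an AR(p) model X_t = c + sum_i phi_i X_{t-i} + eps_t, the
one-step-ahead conditional mean is
  E[X_{t+1} | X_t, ...] = c + sum_i phi_i X_{t+1-i}.
Substitute known values:
  E[X_{t+1} | ...] = (-0.353) * (3)
                   = -1.0590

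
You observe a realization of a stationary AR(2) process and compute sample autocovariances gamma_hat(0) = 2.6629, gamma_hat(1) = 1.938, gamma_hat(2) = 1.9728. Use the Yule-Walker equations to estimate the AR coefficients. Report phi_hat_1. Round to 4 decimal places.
\hat\phi_{1} = 0.4010

The Yule-Walker equations for an AR(p) process read, in matrix form,
  Gamma_p phi = r_p,   with   (Gamma_p)_{ij} = gamma(|i - j|),
                       (r_p)_i = gamma(i),   i,j = 1..p.
Substitute the sample gammas (Toeplitz matrix and right-hand side of size 2):
  Gamma_p = [[2.6629, 1.938], [1.938, 2.6629]]
  r_p     = [1.938, 1.9728]
Written out:
  2.6629 phi_1 + 1.938 phi_2 = 1.938
  1.938 phi_1 + 2.6629 phi_2 = 1.9728
Solve by Cramer's rule:
  det = gamma(0)^2 - gamma(1)^2 = (2.6629)^2 - (1.938)^2 = 7.09103641 - 3.755844 = 3.33519241
  phi_hat_1 = [gamma(1) gamma(0) - gamma(1) gamma(2)] / det = [(1.938)(2.6629) - (1.938)(1.9728)] / 3.33519241 = 1.3374138 / 3.33519241 = 0.401
  phi_hat_2 = [gamma(0) gamma(2) - gamma(1)^2] / det = [(2.6629)(1.9728) - (1.938)^2] / 3.33519241 = 1.49752512 / 3.33519241 = 0.449
So phi_hat = [0.4010, 0.4490].
Therefore phi_hat_1 = 0.4010.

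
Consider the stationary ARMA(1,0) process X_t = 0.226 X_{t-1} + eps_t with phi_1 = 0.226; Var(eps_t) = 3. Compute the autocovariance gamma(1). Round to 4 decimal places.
\gamma(1) = 0.7145

Multiply the model equation by X_{t-k} and take expectations. With theta_0 = psi_0 = 1 and psi_j the MA(infinity) weights, this gives
  gamma(k) - sum_i phi_i gamma(k-i) = c_k,
  c_k = sigma^2 * sum_{j=k..q} theta_j psi_{j-k}   (c_k = 0 for k > q),
using gamma(-m) = gamma(m).
Pure AR (q = 0): c_0 = sigma^2 = 3, c_k = 0 for k >= 1.
Equations for k = 0 and k = 1 (AR order 1):
  gamma(0) = phi_1 gamma(1) + c_0
  gamma(1) = phi_1 gamma(0) + c_1
Substituting the second into the first: gamma(0) (1 - phi_1^2) = c_0 + phi_1 c_1, so
  gamma(0) = c_0 / (1 - phi_1^2) = 3 / (1 - (0.226)^2) = 3 / 0.948924 = 3.161476.
  gamma(1) = phi_1 gamma(0) = (0.226)(3.161476) = 0.714493.
Therefore gamma(1) = 0.7145 (to 4 decimal places).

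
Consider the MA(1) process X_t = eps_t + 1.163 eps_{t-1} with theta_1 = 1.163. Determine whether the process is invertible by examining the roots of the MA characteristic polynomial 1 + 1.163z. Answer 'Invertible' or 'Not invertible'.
\text{Not invertible}

The MA(q) characteristic polynomial is P(z) = 1 + 1.163z.
Invertibility requires all roots to lie outside the unit circle, i.e. |z| > 1 for every root.
This is linear in z: 1 + (1.163) z = 0  =>  z = -1/(1.163) = -0.859845,  |z| = 0.859845.
Moduli of all roots: 0.8598.
All moduli strictly greater than 1? No.
Verdict: Not invertible.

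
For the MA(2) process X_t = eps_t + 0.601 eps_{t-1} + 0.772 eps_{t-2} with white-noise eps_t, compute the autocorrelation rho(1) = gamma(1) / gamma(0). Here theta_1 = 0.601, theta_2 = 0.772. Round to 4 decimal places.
\rho(1) = 0.5441

For an MA(q) process with theta_0 = 1, the autocovariance is
  gamma(k) = sigma^2 * sum_{i=0..q-k} theta_i * theta_{i+k},
and rho(k) = gamma(k) / gamma(0). Sigma^2 cancels.
  numerator   = (1)*(0.601) + (0.601)*(0.772) = 1.064972.
  denominator = (1)^2 + (0.601)^2 + (0.772)^2 = 1.957185.
  rho(1) = 1.064972 / 1.957185 = 0.5441.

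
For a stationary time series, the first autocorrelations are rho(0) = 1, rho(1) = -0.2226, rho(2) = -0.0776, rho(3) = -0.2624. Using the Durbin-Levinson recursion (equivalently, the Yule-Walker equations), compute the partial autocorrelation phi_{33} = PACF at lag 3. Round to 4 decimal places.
\phi_{33} = -0.3340

The PACF at lag k is phi_{kk}, the last component of the solution
to the Yule-Walker system G_k phi = r_k where
  (G_k)_{ij} = rho(|i - j|), (r_k)_i = rho(i), i,j = 1..k.
Equivalently, Durbin-Levinson gives phi_{kk} iteratively:
  phi_{11} = rho(1)
  phi_{kk} = [rho(k) - sum_{j=1..k-1} phi_{k-1,j} rho(k-j)]
            / [1 - sum_{j=1..k-1} phi_{k-1,j} rho(j)],
  phi_{k,j} = phi_{k-1,j} - phi_{kk} phi_{k-1,k-j},  j = 1..k-1.
Step k = 1:
  phi_11 = rho(1) = -0.2226.
Step k = 2:
  phi_22 = [rho(2) - phi_11 rho(1)] / [1 - phi_11 rho(1)] = [-0.0776 - (-0.2226)(-0.2226)] / [1 - (-0.2226)(-0.2226)]
         = -0.12715076 / 0.95044924 = -0.13378.
  Update: phi_21 = phi_11 - phi_22 phi_11 = -0.2226 - (-0.13378)(-0.2226) = -0.252379.
Step k = 3:
  phi_33 = [rho(3) - phi_21 rho(2) - phi_22 rho(1)] / [1 - phi_21 rho(1) - phi_22 rho(2)]
    numerator   = -0.2624 - (-0.252379)(-0.0776) - (-0.13378)(-0.2226) = -0.31176399
    denominator = 1 - (-0.252379)(-0.2226) - (-0.13378)(-0.0776) = 0.93343906
  phi_33 = -0.31176399 / 0.93343906 = -0.334.
Therefore phi_{33} = -0.3340.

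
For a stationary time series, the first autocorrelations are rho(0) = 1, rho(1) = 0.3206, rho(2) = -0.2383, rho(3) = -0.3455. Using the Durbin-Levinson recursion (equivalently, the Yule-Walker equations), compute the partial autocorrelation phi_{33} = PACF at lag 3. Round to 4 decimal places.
\phi_{33} = -0.1540

The PACF at lag k is phi_{kk}, the last component of the solution
to the Yule-Walker system G_k phi = r_k where
  (G_k)_{ij} = rho(|i - j|), (r_k)_i = rho(i), i,j = 1..k.
Equivalently, Durbin-Levinson gives phi_{kk} iteratively:
  phi_{11} = rho(1)
  phi_{kk} = [rho(k) - sum_{j=1..k-1} phi_{k-1,j} rho(k-j)]
            / [1 - sum_{j=1..k-1} phi_{k-1,j} rho(j)],
  phi_{k,j} = phi_{k-1,j} - phi_{kk} phi_{k-1,k-j},  j = 1..k-1.
Step k = 1:
  phi_11 = rho(1) = 0.3206.
Step k = 2:
  phi_22 = [rho(2) - phi_11 rho(1)] / [1 - phi_11 rho(1)] = [-0.2383 - (0.3206)(0.3206)] / [1 - (0.3206)(0.3206)]
         = -0.34108436 / 0.89721564 = -0.380159.
  Update: phi_21 = phi_11 - phi_22 phi_11 = 0.3206 - (-0.380159)(0.3206) = 0.442479.
Step k = 3:
  phi_33 = [rho(3) - phi_21 rho(2) - phi_22 rho(1)] / [1 - phi_21 rho(1) - phi_22 rho(2)]
    numerator   = -0.3455 - (0.442479)(-0.2383) - (-0.380159)(0.3206) = -0.11817839
    denominator = 1 - (0.442479)(0.3206) - (-0.380159)(-0.2383) = 0.76754944
  phi_33 = -0.11817839 / 0.76754944 = -0.154.
Therefore phi_{33} = -0.1540.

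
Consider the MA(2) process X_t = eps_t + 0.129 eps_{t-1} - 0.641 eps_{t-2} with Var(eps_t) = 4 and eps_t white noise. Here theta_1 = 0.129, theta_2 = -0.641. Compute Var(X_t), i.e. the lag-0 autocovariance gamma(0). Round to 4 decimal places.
\gamma(0) = 5.7101

For an MA(q) process X_t = eps_t + sum_i theta_i eps_{t-i} with
Var(eps_t) = sigma^2, the variance is
  gamma(0) = sigma^2 * (1 + sum_i theta_i^2).
  sum_i theta_i^2 = (0.129)^2 + (-0.641)^2 = 0.016641 + 0.410881 = 0.427522.
  gamma(0) = 4 * (1 + 0.427522) = 4 * 1.427522 = 5.710088, which rounds to 5.7101.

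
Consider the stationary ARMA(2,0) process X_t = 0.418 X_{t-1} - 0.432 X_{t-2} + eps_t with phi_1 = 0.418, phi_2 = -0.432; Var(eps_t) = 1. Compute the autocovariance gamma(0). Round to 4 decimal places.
\gamma(0) = 1.3440

Multiply the model equation by X_{t-k} and take expectations. With theta_0 = psi_0 = 1 and psi_j the MA(infinity) weights, this gives
  gamma(k) - sum_i phi_i gamma(k-i) = c_k,
  c_k = sigma^2 * sum_{j=k..q} theta_j psi_{j-k}   (c_k = 0 for k > q),
using gamma(-m) = gamma(m).
Pure AR (q = 0): c_0 = sigma^2 = 1, c_k = 0 for k >= 1.
Equations for k = 0, 1, 2 (AR order 2, c_2 = 0):
  (E0) gamma(0) = phi_1 gamma(1) + phi_2 gamma(2) + c_0
  (E1) gamma(1) = phi_1 gamma(0) + phi_2 gamma(1) + c_1
  (E2) gamma(2) = phi_1 gamma(1) + phi_2 gamma(0)
From (E1): gamma(1) = A gamma(0) + B with
  A = phi_1 / (1 - phi_2) = 0.418 / 1.432 = 0.291899,   B = c_1 / (1 - phi_2) = 0 / 1.432 = 0.
Insert (E2) into (E0): gamma(0) (1 - phi_2^2) = phi_1 (1 + phi_2) gamma(1) + c_0.
  phi_1 (1 + phi_2) = (0.418)(0.568) = 0.237424,   1 - phi_2^2 = 0.813376.
Replace gamma(1) by A gamma(0) + B and collect gamma(0):
  gamma(0) [0.813376 - (0.237424)(0.291899)] = c_0 = 1
  gamma(0) * 0.744072 = 1
  gamma(0) = 1 / 0.744072 = 1.343956.
Therefore gamma(0) = 1.3440 (to 4 decimal places).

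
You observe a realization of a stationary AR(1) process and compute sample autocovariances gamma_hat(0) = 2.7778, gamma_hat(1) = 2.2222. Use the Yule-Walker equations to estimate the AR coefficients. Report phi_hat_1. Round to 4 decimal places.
\hat\phi_{1} = 0.8000

The Yule-Walker equations for an AR(p) process read, in matrix form,
  Gamma_p phi = r_p,   with   (Gamma_p)_{ij} = gamma(|i - j|),
                       (r_p)_i = gamma(i),   i,j = 1..p.
Substitute the sample gammas (Toeplitz matrix and right-hand side of size 1):
  Gamma_p = [[2.7778]]
  r_p     = [2.2222]
With p = 1 this is the single equation gamma(0) phi_1 = gamma(1):
  phi_hat_1 = gamma(1) / gamma(0) = 2.2222 / 2.7778 = 0.8000.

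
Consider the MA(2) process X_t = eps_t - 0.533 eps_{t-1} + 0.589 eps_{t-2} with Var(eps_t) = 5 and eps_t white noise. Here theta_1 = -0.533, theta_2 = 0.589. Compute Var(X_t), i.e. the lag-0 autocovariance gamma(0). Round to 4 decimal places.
\gamma(0) = 8.1551

For an MA(q) process X_t = eps_t + sum_i theta_i eps_{t-i} with
Var(eps_t) = sigma^2, the variance is
  gamma(0) = sigma^2 * (1 + sum_i theta_i^2).
  sum_i theta_i^2 = (-0.533)^2 + (0.589)^2 = 0.284089 + 0.346921 = 0.63101.
  gamma(0) = 5 * (1 + 0.63101) = 5 * 1.63101 = 8.15505, which rounds to 8.1551.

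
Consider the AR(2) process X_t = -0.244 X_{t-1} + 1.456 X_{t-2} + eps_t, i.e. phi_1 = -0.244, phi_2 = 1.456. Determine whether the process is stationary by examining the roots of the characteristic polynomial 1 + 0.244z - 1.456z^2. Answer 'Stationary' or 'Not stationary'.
\text{Not stationary}

The AR(p) characteristic polynomial is P(z) = 1 + 0.244z - 1.456z^2.
Stationarity requires all roots to lie outside the unit circle, i.e. |z| > 1 for every root.
Set 1 + (0.244) z + (-1.456) z^2 = 0, i.e. a z^2 + b z + c = 0 with a = -1.456, b = 0.244, c = 1.
Discriminant D = b^2 - 4ac = (0.244)^2 - 4*(-1.456)*1 = 0.059536 - (-5.824) = 5.883536.
D >= 0, so the roots are real: z = (-b +/- sqrt(D)) / (2a) = (-0.244 +/- 2.4256) / (-2.912).
  z_1 = (-0.244 + 2.4256) / (-2.912) = -0.7492,   |z_1| = 0.7492.
  z_2 = (-0.244 - 2.4256) / (-2.912) = 0.9168,   |z_2| = 0.9168.
Moduli of all roots: 0.7492, 0.9168.
All moduli strictly greater than 1? No.
Verdict: Not stationary.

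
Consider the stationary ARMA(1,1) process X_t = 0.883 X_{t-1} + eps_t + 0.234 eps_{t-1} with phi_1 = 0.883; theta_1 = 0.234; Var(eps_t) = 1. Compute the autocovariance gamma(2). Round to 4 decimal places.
\gamma(2) = 5.4019

Multiply the model equation by X_{t-k} and take expectations. With theta_0 = psi_0 = 1 and psi_j the MA(infinity) weights, this gives
  gamma(k) - sum_i phi_i gamma(k-i) = c_k,
  c_k = sigma^2 * sum_{j=k..q} theta_j psi_{j-k}   (c_k = 0 for k > q),
using gamma(-m) = gamma(m).
psi-weights needed (psi_j = theta_j + sum_i phi_i psi_{j-i}):
  psi_1 = theta_1 + phi_1 = 0.234 + (0.883) = 1.117
Right-hand sides:
  c_0 = sigma^2 (1 + theta_1 psi_1) = 1 * (1 + (0.234)(1.117)) = 1 * 1.261378 = 1.261378
  c_1 = sigma^2 theta_1 = 1 * (0.234) = 0.234
  c_2 = 0
Equations for k = 0 and k = 1 (AR order 1):
  gamma(0) = phi_1 gamma(1) + c_0
  gamma(1) = phi_1 gamma(0) + c_1
Substituting the second into the first: gamma(0) (1 - phi_1^2) = c_0 + phi_1 c_1, so
  gamma(0) = (c_0 + phi_1 c_1) / (1 - phi_1^2) = (1.261378 + (0.883)(0.234)) / (1 - (0.883)^2) = 1.468 / 0.220311 = 6.663308.
  gamma(1) = phi_1 gamma(0) + c_1 = (0.883)(6.663308) + (0.234) = 6.117701.
For k = 2 (> q): gamma(2) = phi_1 gamma(1) = (0.883)(6.117701) = 5.40193.
Therefore gamma(2) = 5.4019 (to 4 decimal places).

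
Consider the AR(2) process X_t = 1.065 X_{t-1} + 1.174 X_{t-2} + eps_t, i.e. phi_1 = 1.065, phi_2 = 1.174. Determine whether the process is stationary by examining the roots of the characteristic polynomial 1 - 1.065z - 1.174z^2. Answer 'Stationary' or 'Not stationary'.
\text{Not stationary}

The AR(p) characteristic polynomial is P(z) = 1 - 1.065z - 1.174z^2.
Stationarity requires all roots to lie outside the unit circle, i.e. |z| > 1 for every root.
Set 1 + (-1.065) z + (-1.174) z^2 = 0, i.e. a z^2 + b z + c = 0 with a = -1.174, b = -1.065, c = 1.
Discriminant D = b^2 - 4ac = (-1.065)^2 - 4*(-1.174)*1 = 1.134225 - (-4.696) = 5.830225.
D >= 0, so the roots are real: z = (-b +/- sqrt(D)) / (2a) = (1.065 +/- 2.414586) / (-2.348).
  z_1 = (1.065 + 2.414586) / (-2.348) = -1.4819,   |z_1| = 1.4819.
  z_2 = (1.065 - 2.414586) / (-2.348) = 0.5748,   |z_2| = 0.5748.
Moduli of all roots: 1.4819, 0.5748.
All moduli strictly greater than 1? No.
Verdict: Not stationary.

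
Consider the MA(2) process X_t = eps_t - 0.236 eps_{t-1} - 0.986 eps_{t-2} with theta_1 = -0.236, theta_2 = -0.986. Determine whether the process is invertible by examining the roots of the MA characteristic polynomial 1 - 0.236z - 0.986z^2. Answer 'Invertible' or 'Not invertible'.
\text{Not invertible}

The MA(q) characteristic polynomial is P(z) = 1 - 0.236z - 0.986z^2.
Invertibility requires all roots to lie outside the unit circle, i.e. |z| > 1 for every root.
Set 1 + (-0.236) z + (-0.986) z^2 = 0, i.e. a z^2 + b z + c = 0 with a = -0.986, b = -0.236, c = 1.
Discriminant D = b^2 - 4ac = (-0.236)^2 - 4*(-0.986)*1 = 0.055696 - (-3.944) = 3.999696.
D >= 0, so the roots are real: z = (-b +/- sqrt(D)) / (2a) = (0.236 +/- 1.999924) / (-1.972).
  z_1 = (0.236 + 1.999924) / (-1.972) = -1.1338,   |z_1| = 1.1338.
  z_2 = (0.236 - 1.999924) / (-1.972) = 0.8945,   |z_2| = 0.8945.
Moduli of all roots: 1.1338, 0.8945.
All moduli strictly greater than 1? No.
Verdict: Not invertible.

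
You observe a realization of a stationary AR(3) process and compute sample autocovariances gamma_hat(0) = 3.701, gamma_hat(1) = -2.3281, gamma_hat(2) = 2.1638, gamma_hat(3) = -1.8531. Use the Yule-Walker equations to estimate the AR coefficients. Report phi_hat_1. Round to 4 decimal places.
\hat\phi_{1} = -0.4030

The Yule-Walker equations for an AR(p) process read, in matrix form,
  Gamma_p phi = r_p,   with   (Gamma_p)_{ij} = gamma(|i - j|),
                       (r_p)_i = gamma(i),   i,j = 1..p.
Substitute the sample gammas (Toeplitz matrix and right-hand side of size 3):
  Gamma_p = [[3.701, -2.3281, 2.1638], [-2.3281, 3.701, -2.3281], [2.1638, -2.3281, 3.701]]
  r_p     = [-2.3281, 2.1638, -1.8531]
Written out (R1..R3):
  (R1) 3.701 phi_1 - 2.3281 phi_2 + 2.1638 phi_3 = -2.3281
  (R2) -2.3281 phi_1 + 3.701 phi_2 - 2.3281 phi_3 = 2.1638
  (R3) 2.1638 phi_1 - 2.3281 phi_2 + 3.701 phi_3 = -1.8531
Gaussian elimination:
  R2 <- R2 - (-2.3281/3.701) R1 = R2 - (-0.629046) R1:  2.236518 phi_2 - 0.96697 phi_3 = 0.699318
  R3 <- R3 - (2.1638/3.701) R1 = R3 - (0.584653) R1:  -0.96697 phi_2 + 2.435928 phi_3 = -0.49197
  R3 <- R3 - (-0.96697/2.236518) R2 = R3 - (-0.432355) R2:  2.017854 phi_3 = -0.189616
Back-substitution:
  phi_hat_3 = -0.189616 / 2.017854 = -0.093969
  phi_hat_2 = (0.699318 - (-0.96697)(-0.093969)) / 2.236518 = 0.272053
  phi_hat_1 = (-2.3281 - (-2.3281)(0.272053) - (2.1638)(-0.093969)) / 3.701 = -0.402973
So phi_hat = [-0.4030, 0.2721, -0.0940].
Therefore phi_hat_1 = -0.4030.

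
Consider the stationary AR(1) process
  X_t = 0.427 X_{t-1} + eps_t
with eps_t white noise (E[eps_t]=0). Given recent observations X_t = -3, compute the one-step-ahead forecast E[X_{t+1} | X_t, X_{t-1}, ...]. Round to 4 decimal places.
E[X_{t+1} \mid \mathcal F_t] = -1.2810

For an AR(p) model X_t = c + sum_i phi_i X_{t-i} + eps_t, the
one-step-ahead conditional mean is
  E[X_{t+1} | X_t, ...] = c + sum_i phi_i X_{t+1-i}.
Substitute known values:
  E[X_{t+1} | ...] = (0.427) * (-3)
                   = -1.2810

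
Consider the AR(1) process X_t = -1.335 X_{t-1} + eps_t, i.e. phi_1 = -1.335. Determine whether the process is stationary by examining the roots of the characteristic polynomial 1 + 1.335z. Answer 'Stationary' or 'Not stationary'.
\text{Not stationary}

The AR(p) characteristic polynomial is P(z) = 1 + 1.335z.
Stationarity requires all roots to lie outside the unit circle, i.e. |z| > 1 for every root.
This is linear in z: 1 + (1.335) z = 0  =>  z = -1/(1.335) = -0.749064,  |z| = 0.749064.
Moduli of all roots: 0.7491.
All moduli strictly greater than 1? No.
Verdict: Not stationary.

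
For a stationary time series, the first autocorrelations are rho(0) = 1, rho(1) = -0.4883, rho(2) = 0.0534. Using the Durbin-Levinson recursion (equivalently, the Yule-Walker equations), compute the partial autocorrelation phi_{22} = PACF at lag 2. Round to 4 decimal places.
\phi_{22} = -0.2430

The PACF at lag k is phi_{kk}, the last component of the solution
to the Yule-Walker system G_k phi = r_k where
  (G_k)_{ij} = rho(|i - j|), (r_k)_i = rho(i), i,j = 1..k.
Equivalently, Durbin-Levinson gives phi_{kk} iteratively:
  phi_{11} = rho(1)
  phi_{kk} = [rho(k) - sum_{j=1..k-1} phi_{k-1,j} rho(k-j)]
            / [1 - sum_{j=1..k-1} phi_{k-1,j} rho(j)],
  phi_{k,j} = phi_{k-1,j} - phi_{kk} phi_{k-1,k-j},  j = 1..k-1.
Step k = 1:
  phi_11 = rho(1) = -0.4883.
Step k = 2:
  phi_22 = [rho(2) - phi_11 rho(1)] / [1 - phi_11 rho(1)] = [0.0534 - (-0.4883)(-0.4883)] / [1 - (-0.4883)(-0.4883)]
         = -0.18503689 / 0.76156311 = -0.243.
Therefore phi_{22} = -0.2430.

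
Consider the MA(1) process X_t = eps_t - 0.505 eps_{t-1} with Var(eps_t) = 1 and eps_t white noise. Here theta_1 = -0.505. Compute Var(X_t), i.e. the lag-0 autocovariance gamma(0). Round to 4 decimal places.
\gamma(0) = 1.2550

For an MA(q) process X_t = eps_t + sum_i theta_i eps_{t-i} with
Var(eps_t) = sigma^2, the variance is
  gamma(0) = sigma^2 * (1 + sum_i theta_i^2).
  sum_i theta_i^2 = (-0.505)^2 = 0.255025.
  gamma(0) = 1 * (1 + 0.255025) = 1 * 1.255025 = 1.255025, which rounds to 1.2550.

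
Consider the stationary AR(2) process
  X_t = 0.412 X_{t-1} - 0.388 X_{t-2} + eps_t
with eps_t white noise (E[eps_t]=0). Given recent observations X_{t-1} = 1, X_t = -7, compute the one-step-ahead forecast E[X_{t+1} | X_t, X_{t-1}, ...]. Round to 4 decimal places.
E[X_{t+1} \mid \mathcal F_t] = -3.2720

For an AR(p) model X_t = c + sum_i phi_i X_{t-i} + eps_t, the
one-step-ahead conditional mean is
  E[X_{t+1} | X_t, ...] = c + sum_i phi_i X_{t+1-i}.
Substitute known values:
  E[X_{t+1} | ...] = (0.412) * (-7) + (-0.388) * (1)
                   = -3.2720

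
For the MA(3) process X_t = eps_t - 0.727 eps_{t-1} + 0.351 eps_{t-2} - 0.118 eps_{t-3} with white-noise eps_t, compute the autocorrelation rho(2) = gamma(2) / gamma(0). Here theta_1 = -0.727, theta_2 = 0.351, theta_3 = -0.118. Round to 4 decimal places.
\rho(2) = 0.2622

For an MA(q) process with theta_0 = 1, the autocovariance is
  gamma(k) = sigma^2 * sum_{i=0..q-k} theta_i * theta_{i+k},
and rho(k) = gamma(k) / gamma(0). Sigma^2 cancels.
  numerator   = (1)*(0.351) + (-0.727)*(-0.118) = 0.436786.
  denominator = (1)^2 + (-0.727)^2 + (0.351)^2 + (-0.118)^2 = 1.665654.
  rho(2) = 0.436786 / 1.665654 = 0.2622.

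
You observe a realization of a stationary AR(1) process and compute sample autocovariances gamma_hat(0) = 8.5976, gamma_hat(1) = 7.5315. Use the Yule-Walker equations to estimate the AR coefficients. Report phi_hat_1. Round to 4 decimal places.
\hat\phi_{1} = 0.8760

The Yule-Walker equations for an AR(p) process read, in matrix form,
  Gamma_p phi = r_p,   with   (Gamma_p)_{ij} = gamma(|i - j|),
                       (r_p)_i = gamma(i),   i,j = 1..p.
Substitute the sample gammas (Toeplitz matrix and right-hand side of size 1):
  Gamma_p = [[8.5976]]
  r_p     = [7.5315]
With p = 1 this is the single equation gamma(0) phi_1 = gamma(1):
  phi_hat_1 = gamma(1) / gamma(0) = 7.5315 / 8.5976 = 0.8760.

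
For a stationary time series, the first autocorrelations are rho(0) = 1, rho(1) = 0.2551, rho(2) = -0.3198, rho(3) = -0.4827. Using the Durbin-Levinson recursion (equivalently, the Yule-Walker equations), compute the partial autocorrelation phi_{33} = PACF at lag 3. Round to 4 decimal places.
\phi_{33} = -0.3381

The PACF at lag k is phi_{kk}, the last component of the solution
to the Yule-Walker system G_k phi = r_k where
  (G_k)_{ij} = rho(|i - j|), (r_k)_i = rho(i), i,j = 1..k.
Equivalently, Durbin-Levinson gives phi_{kk} iteratively:
  phi_{11} = rho(1)
  phi_{kk} = [rho(k) - sum_{j=1..k-1} phi_{k-1,j} rho(k-j)]
            / [1 - sum_{j=1..k-1} phi_{k-1,j} rho(j)],
  phi_{k,j} = phi_{k-1,j} - phi_{kk} phi_{k-1,k-j},  j = 1..k-1.
Step k = 1:
  phi_11 = rho(1) = 0.2551.
Step k = 2:
  phi_22 = [rho(2) - phi_11 rho(1)] / [1 - phi_11 rho(1)] = [-0.3198 - (0.2551)(0.2551)] / [1 - (0.2551)(0.2551)]
         = -0.38487601 / 0.93492399 = -0.411666.
  Update: phi_21 = phi_11 - phi_22 phi_11 = 0.2551 - (-0.411666)(0.2551) = 0.360116.
Step k = 3:
  phi_33 = [rho(3) - phi_21 rho(2) - phi_22 rho(1)] / [1 - phi_21 rho(1) - phi_22 rho(2)]
    numerator   = -0.4827 - (0.360116)(-0.3198) - (-0.411666)(0.2551) = -0.26251906
    denominator = 1 - (0.360116)(0.2551) - (-0.411666)(-0.3198) = 0.77648379
  phi_33 = -0.26251906 / 0.77648379 = -0.3381.
Therefore phi_{33} = -0.3381.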